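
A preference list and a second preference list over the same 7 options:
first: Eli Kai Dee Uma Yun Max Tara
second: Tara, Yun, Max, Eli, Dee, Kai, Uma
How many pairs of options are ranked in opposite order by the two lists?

Assign each item its position (1..7) in the first ordering, then rewrite the second ordering as that position sequence:
positions: Eli→1, Kai→2, Dee→3, Uma→4, Yun→5, Max→6, Tara→7
second ordering as positions: [7, 5, 6, 1, 3, 2, 4]
Discordant pairs = inversions in this position sequence.
7: 5, 6, 1, 3, 2, 4 → 6
5: 1, 3, 2, 4 → 4
6: 1, 3, 2, 4 → 4
1: 0
3: 2 → 1
2: 0
4: 0
Total: 6 + 4 + 4 + 0 + 1 + 0 + 0 = 15

There are 15 pairs.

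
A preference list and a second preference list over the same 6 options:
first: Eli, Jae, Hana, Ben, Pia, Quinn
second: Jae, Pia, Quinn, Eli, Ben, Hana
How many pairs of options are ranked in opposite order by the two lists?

Assign each item its position (1..6) in the first ordering, then rewrite the second ordering as that position sequence:
positions: Eli→1, Jae→2, Hana→3, Ben→4, Pia→5, Quinn→6
second ordering as positions: [2, 5, 6, 1, 4, 3]
Discordant pairs = inversions in this position sequence.
2: 1 → 1
5: 1, 4, 3 → 3
6: 1, 4, 3 → 3
1: 0
4: 3 → 1
3: 0
Total: 1 + 3 + 3 + 0 + 1 + 0 = 8

There are 8 pairs.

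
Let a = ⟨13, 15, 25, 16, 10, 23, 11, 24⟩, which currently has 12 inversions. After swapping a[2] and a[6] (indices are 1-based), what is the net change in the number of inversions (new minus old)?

Positions 2 and 6 hold 15 and 23; after swapping, the array is [13, 23, 25, 16, 10, 15, 11, 24].
Element-by-element contributions:
13: 2
23: 4
25: 5
16: 3
10: 0
15: 1
11: 0
24: 0
Sum: 2 + 4 + 5 + 3 + 0 + 1 + 0 + 0 = 15
Change: 15 − 12 = +3

+3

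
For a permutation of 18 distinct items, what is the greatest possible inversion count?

153 inversions

A reversed (strictly descending) arrangement makes every pair an inversion, giving C(18, 2) inversions.
C(18, 2) = 18·17/2 = 153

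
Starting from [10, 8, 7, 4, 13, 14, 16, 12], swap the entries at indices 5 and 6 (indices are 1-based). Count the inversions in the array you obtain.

Positions 5 and 6 hold 13 and 14; after swapping, the array is [10, 8, 7, 4, 14, 13, 16, 12].
Element-by-element contributions:
10: 3
8: 2
7: 1
4: 0
14: 2
13: 1
16: 1
12: 0
Sum: 3 + 2 + 1 + 0 + 2 + 1 + 1 + 0 = 10

10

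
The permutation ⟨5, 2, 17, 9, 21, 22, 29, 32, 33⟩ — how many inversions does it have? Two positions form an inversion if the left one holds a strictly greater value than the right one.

2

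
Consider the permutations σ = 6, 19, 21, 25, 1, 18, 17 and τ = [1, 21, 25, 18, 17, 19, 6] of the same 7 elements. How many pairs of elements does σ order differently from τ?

Discordant pairs: 13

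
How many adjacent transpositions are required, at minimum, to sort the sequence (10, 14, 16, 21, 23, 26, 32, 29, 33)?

Adjacent swaps: 1

The minimum number of adjacent swaps to sort an array equals its inversion count, since every such swap removes exactly one inversion.
Count inversions — for each element, later elements that are smaller:
10: none → 0
14: none → 0
16: none → 0
21: none → 0
23: none → 0
26: none → 0
32: 29 → 1
29: none → 0
33: none → 0
Total inversions: 0 + 0 + 0 + 0 + 0 + 0 + 1 + 0 + 0 = 1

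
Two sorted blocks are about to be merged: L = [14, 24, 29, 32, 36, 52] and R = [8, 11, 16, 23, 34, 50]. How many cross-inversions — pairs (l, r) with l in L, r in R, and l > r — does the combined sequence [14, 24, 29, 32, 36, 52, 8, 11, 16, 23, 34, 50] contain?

25

Count, for every r in R, how many entries of L exceed r:
r = 8: 14, 24, 29, 32, 36, 52 → 6
r = 11: 14, 24, 29, 32, 36, 52 → 6
r = 16: 24, 29, 32, 36, 52 → 5
r = 23: 24, 29, 32, 36, 52 → 5
r = 34: 36, 52 → 2
r = 50: 52 → 1
Cross-inversions: 6 + 6 + 5 + 5 + 2 + 1 = 25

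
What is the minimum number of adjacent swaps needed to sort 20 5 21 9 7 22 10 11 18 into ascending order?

Adjacent swaps: 15

Each adjacent swap fixes exactly one inversion, so the minimum swap count equals the number of inversions.
Count inversions — for each element, later elements that are smaller:
20: 5, 9, 7, 10, 11, 18 → 6
5: none → 0
21: 9, 7, 10, 11, 18 → 5
9: 7 → 1
7: none → 0
22: 10, 11, 18 → 3
10: none → 0
11: none → 0
18: none → 0
Total inversions: 6 + 0 + 5 + 1 + 0 + 3 + 0 + 0 + 0 = 15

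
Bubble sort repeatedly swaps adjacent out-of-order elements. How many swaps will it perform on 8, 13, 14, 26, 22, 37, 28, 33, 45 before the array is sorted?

3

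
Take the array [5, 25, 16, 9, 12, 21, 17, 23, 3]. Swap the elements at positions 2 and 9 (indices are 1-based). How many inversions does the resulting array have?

There are 4 inversions.

Positions 2 and 9 hold 25 and 3; after swapping, the array is [5, 3, 16, 9, 12, 21, 17, 23, 25].
Count, for each position, how many later elements it exceeds:
5 → 3 → 1
3 → none → 0
16 → 9, 12 → 2
9 → none → 0
12 → none → 0
21 → 17 → 1
17 → none → 0
23 → none → 0
25 → none → 0
Sum: 1 + 0 + 2 + 0 + 0 + 1 + 0 + 0 + 0 = 4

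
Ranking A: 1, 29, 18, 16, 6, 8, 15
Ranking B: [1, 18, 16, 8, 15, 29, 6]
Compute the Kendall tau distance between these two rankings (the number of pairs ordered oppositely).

Discordant pairs: 6

Assign each item its position (1..7) in the first ordering, then rewrite the second ordering as that position sequence:
positions: 1→1, 29→2, 18→3, 16→4, 6→5, 8→6, 15→7
second ordering as positions: [1, 3, 4, 6, 7, 2, 5]
Discordant pairs = inversions in this position sequence.
1: 0
3: 2 → 1
4: 2 → 1
6: 2, 5 → 2
7: 2, 5 → 2
2: 0
5: 0
Total: 0 + 1 + 1 + 2 + 2 + 0 + 0 = 6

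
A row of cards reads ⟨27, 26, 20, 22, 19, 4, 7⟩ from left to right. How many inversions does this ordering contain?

19

For each element, count later entries that are smaller:
27 → 26, 20, 22, 19, 4, 7 → 6
26 → 20, 22, 19, 4, 7 → 5
20 → 19, 4, 7 → 3
22 → 19, 4, 7 → 3
19 → 4, 7 → 2
4 → none → 0
7 → none → 0
Sum: 6 + 5 + 3 + 3 + 2 + 0 + 0 = 19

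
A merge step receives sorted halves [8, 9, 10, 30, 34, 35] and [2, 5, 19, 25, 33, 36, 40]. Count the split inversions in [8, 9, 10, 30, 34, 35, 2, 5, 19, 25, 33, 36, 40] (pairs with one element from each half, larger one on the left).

Take each right-half value and tally the left-half values above it:
r = 2: 8, 9, 10, 30, 34, 35 → 6
r = 5: 8, 9, 10, 30, 34, 35 → 6
r = 19: 30, 34, 35 → 3
r = 25: 30, 34, 35 → 3
r = 33: 34, 35 → 2
r = 36: none → 0
r = 40: none → 0
Cross-inversions: 6 + 6 + 3 + 3 + 2 + 0 + 0 = 20

20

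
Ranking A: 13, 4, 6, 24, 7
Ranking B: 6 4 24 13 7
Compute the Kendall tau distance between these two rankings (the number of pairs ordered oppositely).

Assign each item its position (1..5) in the first ordering, then rewrite the second ordering as that position sequence:
positions: 13→1, 4→2, 6→3, 24→4, 7→5
second ordering as positions: [3, 2, 4, 1, 5]
Discordant pairs = inversions in this position sequence.
3: 2, 1 → 2
2: 1 → 1
4: 1 → 1
1: 0
5: 0
Total: 2 + 1 + 1 + 0 + 0 = 4

4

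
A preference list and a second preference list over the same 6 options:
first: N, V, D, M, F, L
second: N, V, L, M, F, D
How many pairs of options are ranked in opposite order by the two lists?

5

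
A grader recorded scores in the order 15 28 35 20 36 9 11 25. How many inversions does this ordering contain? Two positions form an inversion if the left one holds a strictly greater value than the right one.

15 inversions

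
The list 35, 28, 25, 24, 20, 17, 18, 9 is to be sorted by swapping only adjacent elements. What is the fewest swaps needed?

Minimum adjacent swaps = number of inversions (each swap of adjacent out-of-order elements removes one inversion and no swap can remove more).
Count inversions — for each element, later elements that are smaller:
35: 28, 25, 24, 20, 17, 18, 9 → 7
28: 25, 24, 20, 17, 18, 9 → 6
25: 24, 20, 17, 18, 9 → 5
24: 20, 17, 18, 9 → 4
20: 17, 18, 9 → 3
17: 9 → 1
18: 9 → 1
9: none → 0
Total inversions: 7 + 6 + 5 + 4 + 3 + 1 + 1 + 0 = 27

There are 27 adjacent swaps.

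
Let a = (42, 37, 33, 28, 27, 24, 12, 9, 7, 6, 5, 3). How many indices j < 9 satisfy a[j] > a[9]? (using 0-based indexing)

9 such elements

The element at index 9 is 6.
Elements before it: 42, 37, 33, 28, 27, 24, 12, 9, 7
Those larger than 6: 42, 37, 33, 28, 27, 24, 12, 9, 7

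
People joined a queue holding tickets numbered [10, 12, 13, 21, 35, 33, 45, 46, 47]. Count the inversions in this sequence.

Sweep left to right; for each value list the smaller values that follow it:
10 → none → 0
12 → none → 0
13 → none → 0
21 → none → 0
35 → 33 → 1
33 → none → 0
45 → none → 0
46 → none → 0
47 → none → 0
Sum: 0 + 0 + 0 + 0 + 1 + 0 + 0 + 0 + 0 = 1

1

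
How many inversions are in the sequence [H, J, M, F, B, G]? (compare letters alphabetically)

Count, for each position, how many later elements it exceeds:
H → F, B, G → 3
J → F, B, G → 3
M → F, B, G → 3
F → B → 1
B → none → 0
G → none → 0
Sum: 3 + 3 + 3 + 1 + 0 + 0 = 10

Inversions: 10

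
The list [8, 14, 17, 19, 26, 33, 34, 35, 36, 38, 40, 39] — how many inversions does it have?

1

For each element, count later entries that are smaller:
8 → none → 0
14 → none → 0
17 → none → 0
19 → none → 0
26 → none → 0
33 → none → 0
34 → none → 0
35 → none → 0
36 → none → 0
38 → none → 0
40 → 39 → 1
39 → none → 0
Sum: 0 + 0 + 0 + 0 + 0 + 0 + 0 + 0 + 0 + 0 + 1 + 0 = 1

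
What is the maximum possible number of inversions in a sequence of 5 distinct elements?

There are 10 inversions.

The maximum occurs when the array is in strictly decreasing order: every one of the C(5, 2) pairs is inverted.
C(5, 2) = 5·4/2 = 10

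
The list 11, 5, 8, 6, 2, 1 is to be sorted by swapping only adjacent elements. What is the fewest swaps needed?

Each adjacent swap fixes exactly one inversion, so the minimum swap count equals the number of inversions.
Count inversions — for each element, later elements that are smaller:
11: 5, 8, 6, 2, 1 → 5
5: 2, 1 → 2
8: 6, 2, 1 → 3
6: 2, 1 → 2
2: 1 → 1
1: none → 0
Total inversions: 5 + 2 + 3 + 2 + 1 + 0 = 13

Swaps: 13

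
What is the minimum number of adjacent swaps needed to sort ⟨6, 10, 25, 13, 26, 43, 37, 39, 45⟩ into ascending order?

3

Minimum adjacent swaps = number of inversions (each swap of adjacent out-of-order elements removes one inversion and no swap can remove more).
Count inversions — for each element, later elements that are smaller:
6: none → 0
10: none → 0
25: 13 → 1
13: none → 0
26: none → 0
43: 37, 39 → 2
37: none → 0
39: none → 0
45: none → 0
Total inversions: 0 + 0 + 1 + 0 + 0 + 2 + 0 + 0 + 0 = 3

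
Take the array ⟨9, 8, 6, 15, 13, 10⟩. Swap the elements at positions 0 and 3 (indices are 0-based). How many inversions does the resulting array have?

Positions 0 and 3 hold 9 and 15; after swapping, the array is [15, 8, 6, 9, 13, 10].
Element-by-element contributions:
15 → 8, 6, 9, 13, 10 → 5
8 → 6 → 1
6 → none → 0
9 → none → 0
13 → 10 → 1
10 → none → 0
Sum: 5 + 1 + 0 + 0 + 1 + 0 = 7

7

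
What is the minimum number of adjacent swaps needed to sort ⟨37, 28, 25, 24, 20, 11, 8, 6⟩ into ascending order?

Minimum adjacent swaps = number of inversions (each swap of adjacent out-of-order elements removes one inversion and no swap can remove more).
Count inversions — for each element, later elements that are smaller:
37: 28, 25, 24, 20, 11, 8, 6 → 7
28: 25, 24, 20, 11, 8, 6 → 6
25: 24, 20, 11, 8, 6 → 5
24: 20, 11, 8, 6 → 4
20: 11, 8, 6 → 3
11: 8, 6 → 2
8: 6 → 1
6: none → 0
Total inversions: 7 + 6 + 5 + 4 + 3 + 2 + 1 + 0 = 28

28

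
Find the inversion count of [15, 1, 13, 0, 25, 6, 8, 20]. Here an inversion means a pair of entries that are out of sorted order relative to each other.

Inversions: 12

Count, for each position, how many later elements it exceeds:
15 → 1, 13, 0, 6, 8 → 5
1 → 0 → 1
13 → 0, 6, 8 → 3
0 → none → 0
25 → 6, 8, 20 → 3
6 → none → 0
8 → none → 0
20 → none → 0
Sum: 5 + 1 + 3 + 0 + 3 + 0 + 0 + 0 = 12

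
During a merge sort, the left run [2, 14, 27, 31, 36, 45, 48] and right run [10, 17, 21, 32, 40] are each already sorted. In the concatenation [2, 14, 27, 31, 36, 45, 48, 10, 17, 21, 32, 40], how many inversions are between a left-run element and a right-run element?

Count, for every r in R, how many entries of L exceed r:
r = 10: 14, 27, 31, 36, 45, 48 → 6
r = 17: 27, 31, 36, 45, 48 → 5
r = 21: 27, 31, 36, 45, 48 → 5
r = 32: 36, 45, 48 → 3
r = 40: 45, 48 → 2
Cross-inversions: 6 + 5 + 5 + 3 + 2 = 21

There are 21 cross-inversions.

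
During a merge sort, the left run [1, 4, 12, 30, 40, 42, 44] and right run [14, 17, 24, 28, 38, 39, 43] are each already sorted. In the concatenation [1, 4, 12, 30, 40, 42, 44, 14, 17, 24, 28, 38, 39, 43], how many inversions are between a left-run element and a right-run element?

23

For each element r of the right run, count left-run elements greater than r:
r = 14: 30, 40, 42, 44 → 4
r = 17: 30, 40, 42, 44 → 4
r = 24: 30, 40, 42, 44 → 4
r = 28: 30, 40, 42, 44 → 4
r = 38: 40, 42, 44 → 3
r = 39: 40, 42, 44 → 3
r = 43: 44 → 1
Cross-inversions: 4 + 4 + 4 + 4 + 3 + 3 + 1 = 23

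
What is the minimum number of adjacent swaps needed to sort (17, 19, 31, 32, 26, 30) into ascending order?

4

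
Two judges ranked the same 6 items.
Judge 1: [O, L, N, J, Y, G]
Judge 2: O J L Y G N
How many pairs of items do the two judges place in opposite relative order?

4 discordant pairs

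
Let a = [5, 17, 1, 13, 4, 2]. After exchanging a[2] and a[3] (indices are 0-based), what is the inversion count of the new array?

There are 11 inversions.

Positions 2 and 3 hold 1 and 13; after swapping, the array is [5, 17, 13, 1, 4, 2].
Sweep left to right; for each value list the smaller values that follow it:
5 → 1, 4, 2 → 3
17 → 13, 1, 4, 2 → 4
13 → 1, 4, 2 → 3
1 → none → 0
4 → 2 → 1
2 → none → 0
Sum: 3 + 4 + 3 + 0 + 1 + 0 = 11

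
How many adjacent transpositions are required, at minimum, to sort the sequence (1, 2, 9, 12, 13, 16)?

0

Each adjacent swap fixes exactly one inversion, so the minimum swap count equals the number of inversions.
Count inversions — for each element, later elements that are smaller:
1: none → 0
2: none → 0
9: none → 0
12: none → 0
13: none → 0
16: none → 0
Total inversions: 0 + 0 + 0 + 0 + 0 + 0 = 0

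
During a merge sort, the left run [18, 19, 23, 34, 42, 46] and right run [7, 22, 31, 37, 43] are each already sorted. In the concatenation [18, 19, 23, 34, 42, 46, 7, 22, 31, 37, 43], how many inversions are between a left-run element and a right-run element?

Split inversions: 16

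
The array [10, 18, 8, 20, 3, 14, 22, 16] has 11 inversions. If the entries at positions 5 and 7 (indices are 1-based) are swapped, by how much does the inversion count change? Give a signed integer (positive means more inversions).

Positions 5 and 7 hold 3 and 22; after swapping, the array is [10, 18, 8, 20, 22, 14, 3, 16].
For each element, count later entries that are smaller:
10: 2
18: 4
8: 1
20: 3
22: 3
14: 1
3: 0
16: 0
Sum: 2 + 4 + 1 + 3 + 3 + 1 + 0 + 0 = 14
Change: 14 − 11 = +3

+3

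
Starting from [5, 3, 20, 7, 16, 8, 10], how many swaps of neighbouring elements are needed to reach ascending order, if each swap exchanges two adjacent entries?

The minimum number of adjacent swaps to sort an array equals its inversion count, since every such swap removes exactly one inversion.
Count inversions — for each element, later elements that are smaller:
5: 3 → 1
3: none → 0
20: 7, 16, 8, 10 → 4
7: none → 0
16: 8, 10 → 2
8: none → 0
10: none → 0
Total inversions: 1 + 0 + 4 + 0 + 2 + 0 + 0 = 7

7 swaps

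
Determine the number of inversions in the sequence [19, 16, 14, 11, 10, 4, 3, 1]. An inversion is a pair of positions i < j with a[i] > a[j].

28 inversions

Element-by-element contributions:
19 → 16, 14, 11, 10, 4, 3, 1 → 7
16 → 14, 11, 10, 4, 3, 1 → 6
14 → 11, 10, 4, 3, 1 → 5
11 → 10, 4, 3, 1 → 4
10 → 4, 3, 1 → 3
4 → 3, 1 → 2
3 → 1 → 1
1 → none → 0
Sum: 7 + 6 + 5 + 4 + 3 + 2 + 1 + 0 = 28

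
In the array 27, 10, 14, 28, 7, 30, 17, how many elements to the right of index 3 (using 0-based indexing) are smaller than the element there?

2 such elements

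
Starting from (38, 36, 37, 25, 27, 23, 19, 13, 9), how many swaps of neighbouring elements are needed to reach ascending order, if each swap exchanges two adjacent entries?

34 swaps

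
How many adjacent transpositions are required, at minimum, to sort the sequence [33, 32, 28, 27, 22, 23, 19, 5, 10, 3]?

Adjacent swaps: 43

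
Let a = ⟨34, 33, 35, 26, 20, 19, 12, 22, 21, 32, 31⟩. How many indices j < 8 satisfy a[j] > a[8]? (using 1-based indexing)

4 such elements

The element at index 8 is 22.
Elements before it: 34, 33, 35, 26, 20, 19, 12
Those larger than 22: 34, 33, 35, 26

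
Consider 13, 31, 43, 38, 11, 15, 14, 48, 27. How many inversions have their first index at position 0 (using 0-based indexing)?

1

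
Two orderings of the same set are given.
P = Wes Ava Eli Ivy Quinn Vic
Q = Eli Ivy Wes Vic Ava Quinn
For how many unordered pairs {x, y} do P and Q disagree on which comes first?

6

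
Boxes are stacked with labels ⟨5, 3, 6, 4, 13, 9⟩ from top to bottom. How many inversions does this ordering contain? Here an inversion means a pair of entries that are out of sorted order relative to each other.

4 out-of-order pairs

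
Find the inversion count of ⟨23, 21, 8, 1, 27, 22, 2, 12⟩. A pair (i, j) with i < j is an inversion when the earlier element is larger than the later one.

Element-by-element contributions:
23 → 21, 8, 1, 22, 2, 12 → 6
21 → 8, 1, 2, 12 → 4
8 → 1, 2 → 2
1 → none → 0
27 → 22, 2, 12 → 3
22 → 2, 12 → 2
2 → none → 0
12 → none → 0
Sum: 6 + 4 + 2 + 0 + 3 + 2 + 0 + 0 = 17

There are 17 inversions.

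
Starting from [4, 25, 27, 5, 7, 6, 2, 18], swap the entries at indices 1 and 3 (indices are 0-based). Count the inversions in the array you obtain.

Positions 1 and 3 hold 25 and 5; after swapping, the array is [4, 5, 27, 25, 7, 6, 2, 18].
Element-by-element contributions:
4: 1
5: 1
27: 5
25: 4
7: 2
6: 1
2: 0
18: 0
Sum: 1 + 1 + 5 + 4 + 2 + 1 + 0 + 0 = 14

Inversions: 14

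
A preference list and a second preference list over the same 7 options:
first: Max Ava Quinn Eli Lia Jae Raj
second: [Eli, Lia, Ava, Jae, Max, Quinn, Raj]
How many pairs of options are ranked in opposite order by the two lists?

9

Assign each item its position (1..7) in the first ordering, then rewrite the second ordering as that position sequence:
positions: Max→1, Ava→2, Quinn→3, Eli→4, Lia→5, Jae→6, Raj→7
second ordering as positions: [4, 5, 2, 6, 1, 3, 7]
Discordant pairs = inversions in this position sequence.
4: 2, 1, 3 → 3
5: 2, 1, 3 → 3
2: 1 → 1
6: 1, 3 → 2
1: 0
3: 0
7: 0
Total: 3 + 3 + 1 + 2 + 0 + 0 + 0 = 9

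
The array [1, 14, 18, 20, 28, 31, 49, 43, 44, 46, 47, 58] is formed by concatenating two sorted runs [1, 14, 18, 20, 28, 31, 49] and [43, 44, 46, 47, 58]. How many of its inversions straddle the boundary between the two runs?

4

For each element r of the right run, count left-run elements greater than r:
r = 43: 49 → 1
r = 44: 49 → 1
r = 46: 49 → 1
r = 47: 49 → 1
r = 58: none → 0
Cross-inversions: 1 + 1 + 1 + 1 + 0 = 4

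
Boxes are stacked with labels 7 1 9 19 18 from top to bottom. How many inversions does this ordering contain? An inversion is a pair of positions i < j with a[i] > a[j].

2 inversions

Count, for each position, how many later elements it exceeds:
7 → 1 → 1
1 → none → 0
9 → none → 0
19 → 18 → 1
18 → none → 0
Sum: 1 + 0 + 0 + 1 + 0 = 2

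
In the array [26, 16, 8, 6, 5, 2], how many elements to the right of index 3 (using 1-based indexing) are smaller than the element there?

The element at index 3 is 8.
Elements after it: 6, 5, 2
Those smaller than 8: 6, 5, 2

3 such elements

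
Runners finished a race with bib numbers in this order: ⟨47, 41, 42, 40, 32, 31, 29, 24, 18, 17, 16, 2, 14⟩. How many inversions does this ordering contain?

76

Element-by-element contributions:
47 → 41, 42, 40, 32, 31, 29, 24, 18, 17, 16, 2, 14 → 12
41 → 40, 32, 31, 29, 24, 18, 17, 16, 2, 14 → 10
42 → 40, 32, 31, 29, 24, 18, 17, 16, 2, 14 → 10
40 → 32, 31, 29, 24, 18, 17, 16, 2, 14 → 9
32 → 31, 29, 24, 18, 17, 16, 2, 14 → 8
31 → 29, 24, 18, 17, 16, 2, 14 → 7
29 → 24, 18, 17, 16, 2, 14 → 6
24 → 18, 17, 16, 2, 14 → 5
18 → 17, 16, 2, 14 → 4
17 → 16, 2, 14 → 3
16 → 2, 14 → 2
2 → none → 0
14 → none → 0
Sum: 12 + 10 + 10 + 9 + 8 + 7 + 6 + 5 + 4 + 3 + 2 + 0 + 0 = 76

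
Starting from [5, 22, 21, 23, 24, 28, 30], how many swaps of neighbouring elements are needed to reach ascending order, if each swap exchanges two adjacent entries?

Adjacent swaps: 1

Minimum adjacent swaps = number of inversions (each swap of adjacent out-of-order elements removes one inversion and no swap can remove more).
Count inversions — for each element, later elements that are smaller:
5: none → 0
22: 21 → 1
21: none → 0
23: none → 0
24: none → 0
28: none → 0
30: none → 0
Total inversions: 0 + 1 + 0 + 0 + 0 + 0 + 0 = 1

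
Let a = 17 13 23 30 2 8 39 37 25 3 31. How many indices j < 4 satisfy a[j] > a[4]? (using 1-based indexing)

0

The element at index 4 is 30.
Elements before it: 17, 13, 23
None of them are larger than 30.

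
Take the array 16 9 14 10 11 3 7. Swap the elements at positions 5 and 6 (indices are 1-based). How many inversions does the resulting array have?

Positions 5 and 6 hold 11 and 3; after swapping, the array is [16, 9, 14, 10, 3, 11, 7].
Count, for each position, how many later elements it exceeds:
16: 6
9: 2
14: 4
10: 2
3: 0
11: 1
7: 0
Sum: 6 + 2 + 4 + 2 + 0 + 1 + 0 = 15

There are 15 inversions.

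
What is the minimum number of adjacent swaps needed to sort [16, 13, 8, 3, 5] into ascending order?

Each adjacent swap fixes exactly one inversion, so the minimum swap count equals the number of inversions.
Count inversions — for each element, later elements that are smaller:
16: 13, 8, 3, 5 → 4
13: 8, 3, 5 → 3
8: 3, 5 → 2
3: none → 0
5: none → 0
Total inversions: 4 + 3 + 2 + 0 + 0 = 9

9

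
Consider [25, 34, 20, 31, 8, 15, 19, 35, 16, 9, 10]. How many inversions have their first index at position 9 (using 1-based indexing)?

The element at index 9 is 16.
Elements after it: 9, 10
Those smaller than 16: 9, 10

2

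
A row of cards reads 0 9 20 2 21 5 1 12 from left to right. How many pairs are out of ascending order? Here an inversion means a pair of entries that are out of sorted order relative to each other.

There are 12 inversions.

Count, for each position, how many later elements it exceeds:
0 → none → 0
9 → 2, 5, 1 → 3
20 → 2, 5, 1, 12 → 4
2 → 1 → 1
21 → 5, 1, 12 → 3
5 → 1 → 1
1 → none → 0
12 → none → 0
Sum: 0 + 3 + 4 + 1 + 3 + 1 + 0 + 0 = 12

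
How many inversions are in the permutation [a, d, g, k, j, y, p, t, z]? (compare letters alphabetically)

3 out-of-order pairs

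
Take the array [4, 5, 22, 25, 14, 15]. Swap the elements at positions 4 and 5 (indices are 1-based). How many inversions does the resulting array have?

3

Positions 4 and 5 hold 25 and 14; after swapping, the array is [4, 5, 22, 14, 25, 15].
Element-by-element contributions:
4 → none → 0
5 → none → 0
22 → 14, 15 → 2
14 → none → 0
25 → 15 → 1
15 → none → 0
Sum: 0 + 0 + 2 + 0 + 1 + 0 = 3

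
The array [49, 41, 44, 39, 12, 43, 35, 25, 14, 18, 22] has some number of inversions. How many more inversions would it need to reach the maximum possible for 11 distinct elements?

Maximum inversions for 11 distinct elements is C(11, 2) = 11·10/2 = 55.
Current inversions — for each element, count later smaller elements:
49: 10
41: 7
44: 8
39: 6
12: 0
43: 5
35: 4
25: 3
14: 0
18: 0
22: 0
Current total: 10 + 7 + 8 + 6 + 0 + 5 + 4 + 3 + 0 + 0 + 0 = 43
Shortfall: 55 − 43 = 12

12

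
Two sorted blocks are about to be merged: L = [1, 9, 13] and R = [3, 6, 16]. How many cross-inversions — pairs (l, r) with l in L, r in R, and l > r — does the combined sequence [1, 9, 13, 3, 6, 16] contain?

There are 4 split inversions.

Count, for every r in R, how many entries of L exceed r:
r = 3: 9, 13 → 2
r = 6: 9, 13 → 2
r = 16: none → 0
Cross-inversions: 2 + 2 + 0 = 4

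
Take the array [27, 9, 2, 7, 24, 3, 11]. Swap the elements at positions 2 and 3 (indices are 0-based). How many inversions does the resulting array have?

Positions 2 and 3 hold 2 and 7; after swapping, the array is [27, 9, 7, 2, 24, 3, 11].
Element-by-element contributions:
27 → 9, 7, 2, 24, 3, 11 → 6
9 → 7, 2, 3 → 3
7 → 2, 3 → 2
2 → none → 0
24 → 3, 11 → 2
3 → none → 0
11 → none → 0
Sum: 6 + 3 + 2 + 0 + 2 + 0 + 0 = 13

There are 13 inversions.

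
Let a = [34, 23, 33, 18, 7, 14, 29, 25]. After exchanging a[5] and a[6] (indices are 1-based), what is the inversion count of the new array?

Positions 5 and 6 hold 7 and 14; after swapping, the array is [34, 23, 33, 18, 14, 7, 29, 25].
Sweep left to right; for each value list the smaller values that follow it:
34 → 23, 33, 18, 14, 7, 29, 25 → 7
23 → 18, 14, 7 → 3
33 → 18, 14, 7, 29, 25 → 5
18 → 14, 7 → 2
14 → 7 → 1
7 → none → 0
29 → 25 → 1
25 → none → 0
Sum: 7 + 3 + 5 + 2 + 1 + 0 + 1 + 0 = 19

19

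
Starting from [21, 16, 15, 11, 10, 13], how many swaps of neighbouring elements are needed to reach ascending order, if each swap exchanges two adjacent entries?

13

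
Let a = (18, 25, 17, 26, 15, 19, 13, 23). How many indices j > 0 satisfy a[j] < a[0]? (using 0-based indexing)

3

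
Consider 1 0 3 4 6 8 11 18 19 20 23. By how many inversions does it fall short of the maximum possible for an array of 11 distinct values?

Maximum inversions for 11 distinct elements is C(11, 2) = 11·10/2 = 55.
Current inversions — for each element, count later smaller elements:
1: 1
0: 0
3: 0
4: 0
6: 0
8: 0
11: 0
18: 0
19: 0
20: 0
23: 0
Current total: 1 + 0 + 0 + 0 + 0 + 0 + 0 + 0 + 0 + 0 + 0 = 1
Shortfall: 55 − 1 = 54

54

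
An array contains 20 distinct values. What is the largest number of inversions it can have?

The maximum occurs when the array is in strictly decreasing order: every one of the C(20, 2) pairs is inverted.
C(20, 2) = 20·19/2 = 190

190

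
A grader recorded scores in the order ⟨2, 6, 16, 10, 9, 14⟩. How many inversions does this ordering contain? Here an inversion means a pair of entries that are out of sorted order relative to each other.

4

For each element, count later entries that are smaller:
2: 0
6: 0
16: 3
10: 1
9: 0
14: 0
Sum: 0 + 0 + 3 + 1 + 0 + 0 = 4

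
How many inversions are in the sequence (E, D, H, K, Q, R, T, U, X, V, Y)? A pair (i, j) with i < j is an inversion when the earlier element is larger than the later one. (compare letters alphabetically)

2 inversions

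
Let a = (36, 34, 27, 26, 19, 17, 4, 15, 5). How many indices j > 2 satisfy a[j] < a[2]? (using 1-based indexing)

7

The element at index 2 is 34.
Elements after it: 27, 26, 19, 17, 4, 15, 5
Those smaller than 34: 27, 26, 19, 17, 4, 15, 5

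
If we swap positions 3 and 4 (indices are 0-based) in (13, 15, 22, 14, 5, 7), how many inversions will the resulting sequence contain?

9 inversions

Positions 3 and 4 hold 14 and 5; after swapping, the array is [13, 15, 22, 5, 14, 7].
Sweep left to right; for each value list the smaller values that follow it:
13: 2
15: 3
22: 3
5: 0
14: 1
7: 0
Sum: 2 + 3 + 3 + 0 + 1 + 0 = 9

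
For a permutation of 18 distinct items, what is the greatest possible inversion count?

153

A reversed (strictly descending) arrangement makes every pair an inversion, giving C(18, 2) inversions.
C(18, 2) = 18·17/2 = 153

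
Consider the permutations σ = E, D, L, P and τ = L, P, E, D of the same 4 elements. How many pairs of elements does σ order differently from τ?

Assign each item its position (1..4) in the first ordering, then rewrite the second ordering as that position sequence:
positions: E→1, D→2, L→3, P→4
second ordering as positions: [3, 4, 1, 2]
Discordant pairs = inversions in this position sequence.
3: 1, 2 → 2
4: 1, 2 → 2
1: 0
2: 0
Total: 2 + 2 + 0 + 0 = 4

4 discordant pairs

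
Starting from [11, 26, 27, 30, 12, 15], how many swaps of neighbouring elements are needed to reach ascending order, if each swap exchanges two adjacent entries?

6

The minimum number of adjacent swaps to sort an array equals its inversion count, since every such swap removes exactly one inversion.
Count inversions — for each element, later elements that are smaller:
11: none → 0
26: 12, 15 → 2
27: 12, 15 → 2
30: 12, 15 → 2
12: none → 0
15: none → 0
Total inversions: 0 + 2 + 2 + 2 + 0 + 0 = 6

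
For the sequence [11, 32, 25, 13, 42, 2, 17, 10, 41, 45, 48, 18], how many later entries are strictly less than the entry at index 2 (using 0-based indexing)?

5

The element at index 2 is 25.
Elements after it: 13, 42, 2, 17, 10, 41, 45, 48, 18
Those smaller than 25: 13, 2, 17, 10, 18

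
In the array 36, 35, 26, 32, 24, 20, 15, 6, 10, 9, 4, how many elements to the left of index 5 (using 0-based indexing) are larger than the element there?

The element at index 5 is 20.
Elements before it: 36, 35, 26, 32, 24
Those larger than 20: 36, 35, 26, 32, 24

5 such elements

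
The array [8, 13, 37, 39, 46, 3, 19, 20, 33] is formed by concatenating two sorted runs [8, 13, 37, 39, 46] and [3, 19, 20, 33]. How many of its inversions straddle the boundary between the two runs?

Take each right-half value and tally the left-half values above it:
r = 3: 8, 13, 37, 39, 46 → 5
r = 19: 37, 39, 46 → 3
r = 20: 37, 39, 46 → 3
r = 33: 37, 39, 46 → 3
Cross-inversions: 5 + 3 + 3 + 3 = 14

Cross-inversions: 14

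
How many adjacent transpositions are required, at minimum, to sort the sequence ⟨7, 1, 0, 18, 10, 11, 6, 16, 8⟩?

14

Each adjacent swap fixes exactly one inversion, so the minimum swap count equals the number of inversions.
Count inversions — for each element, later elements that are smaller:
7: 1, 0, 6 → 3
1: 0 → 1
0: none → 0
18: 10, 11, 6, 16, 8 → 5
10: 6, 8 → 2
11: 6, 8 → 2
6: none → 0
16: 8 → 1
8: none → 0
Total inversions: 3 + 1 + 0 + 5 + 2 + 2 + 0 + 1 + 0 = 14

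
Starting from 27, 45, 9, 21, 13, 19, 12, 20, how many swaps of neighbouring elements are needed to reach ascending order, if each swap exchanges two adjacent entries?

Each adjacent swap fixes exactly one inversion, so the minimum swap count equals the number of inversions.
Count inversions — for each element, later elements that are smaller:
27: 9, 21, 13, 19, 12, 20 → 6
45: 9, 21, 13, 19, 12, 20 → 6
9: none → 0
21: 13, 19, 12, 20 → 4
13: 12 → 1
19: 12 → 1
12: none → 0
20: none → 0
Total inversions: 6 + 6 + 0 + 4 + 1 + 1 + 0 + 0 = 18

18 adjacent swaps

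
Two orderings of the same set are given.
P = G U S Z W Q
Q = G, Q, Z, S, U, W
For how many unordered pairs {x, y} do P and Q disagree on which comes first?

7

Assign each item its position (1..6) in the first ordering, then rewrite the second ordering as that position sequence:
positions: G→1, U→2, S→3, Z→4, W→5, Q→6
second ordering as positions: [1, 6, 4, 3, 2, 5]
Discordant pairs = inversions in this position sequence.
1: 0
6: 4, 3, 2, 5 → 4
4: 3, 2 → 2
3: 2 → 1
2: 0
5: 0
Total: 0 + 4 + 2 + 1 + 0 + 0 = 7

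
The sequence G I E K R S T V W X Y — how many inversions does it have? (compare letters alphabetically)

For each element, count later entries that are smaller:
G → E → 1
I → E → 1
E → none → 0
K → none → 0
R → none → 0
S → none → 0
T → none → 0
V → none → 0
W → none → 0
X → none → 0
Y → none → 0
Sum: 1 + 1 + 0 + 0 + 0 + 0 + 0 + 0 + 0 + 0 + 0 = 2

2 inversions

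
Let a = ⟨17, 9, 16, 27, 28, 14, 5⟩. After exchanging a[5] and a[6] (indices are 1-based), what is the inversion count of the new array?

11 inversions

Positions 5 and 6 hold 28 and 14; after swapping, the array is [17, 9, 16, 27, 14, 28, 5].
For each element, count later entries that are smaller:
17 → 9, 16, 14, 5 → 4
9 → 5 → 1
16 → 14, 5 → 2
27 → 14, 5 → 2
14 → 5 → 1
28 → 5 → 1
5 → none → 0
Sum: 4 + 1 + 2 + 2 + 1 + 1 + 0 = 11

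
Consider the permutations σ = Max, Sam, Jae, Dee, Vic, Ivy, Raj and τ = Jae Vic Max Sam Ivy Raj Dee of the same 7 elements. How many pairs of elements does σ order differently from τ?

7

Assign each item its position (1..7) in the first ordering, then rewrite the second ordering as that position sequence:
positions: Max→1, Sam→2, Jae→3, Dee→4, Vic→5, Ivy→6, Raj→7
second ordering as positions: [3, 5, 1, 2, 6, 7, 4]
Discordant pairs = inversions in this position sequence.
3: 1, 2 → 2
5: 1, 2, 4 → 3
1: 0
2: 0
6: 4 → 1
7: 4 → 1
4: 0
Total: 2 + 3 + 0 + 0 + 1 + 1 + 0 = 7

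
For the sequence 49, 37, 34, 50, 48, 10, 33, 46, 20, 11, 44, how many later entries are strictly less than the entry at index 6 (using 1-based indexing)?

0 such elements

The element at index 6 is 10.
Elements after it: 33, 46, 20, 11, 44
None of them are smaller than 10.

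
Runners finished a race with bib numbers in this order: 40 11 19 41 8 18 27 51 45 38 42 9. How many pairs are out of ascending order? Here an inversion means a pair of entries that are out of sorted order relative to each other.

Element-by-element contributions:
40: 7
11: 2
19: 3
41: 5
8: 0
18: 1
27: 1
51: 4
45: 3
38: 1
42: 1
9: 0
Sum: 7 + 2 + 3 + 5 + 0 + 1 + 1 + 4 + 3 + 1 + 1 + 0 = 28

Inversions: 28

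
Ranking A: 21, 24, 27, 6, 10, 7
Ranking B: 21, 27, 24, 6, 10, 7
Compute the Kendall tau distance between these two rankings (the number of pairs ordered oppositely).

1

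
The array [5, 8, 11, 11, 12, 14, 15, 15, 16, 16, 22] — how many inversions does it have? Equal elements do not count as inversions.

For each element, count later entries that are smaller:
5 → none → 0
8 → none → 0
11 → none → 0
11 → none → 0
12 → none → 0
14 → none → 0
15 → none → 0
15 → none → 0
16 → none → 0
16 → none → 0
22 → none → 0
Sum: 0 + 0 + 0 + 0 + 0 + 0 + 0 + 0 + 0 + 0 + 0 = 0

0 inversions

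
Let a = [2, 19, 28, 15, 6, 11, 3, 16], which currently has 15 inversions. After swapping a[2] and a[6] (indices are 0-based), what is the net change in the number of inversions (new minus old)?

-7

Positions 2 and 6 hold 28 and 3; after swapping, the array is [2, 19, 3, 15, 6, 11, 28, 16].
Element-by-element contributions:
2: 0
19: 5
3: 0
15: 2
6: 0
11: 0
28: 1
16: 0
Sum: 0 + 5 + 0 + 2 + 0 + 0 + 1 + 0 = 8
Change: 8 − 15 = -7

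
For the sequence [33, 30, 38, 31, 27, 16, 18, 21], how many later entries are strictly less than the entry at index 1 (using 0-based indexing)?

The element at index 1 is 30.
Elements after it: 38, 31, 27, 16, 18, 21
Those smaller than 30: 27, 16, 18, 21

4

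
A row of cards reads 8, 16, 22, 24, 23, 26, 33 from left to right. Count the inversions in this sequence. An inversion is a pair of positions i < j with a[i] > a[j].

Listing every pair i<j with a[i]>a[j] (using 1-based positions):
(4,5): 24 > 23
That's 1 pair.

1 out-of-order pair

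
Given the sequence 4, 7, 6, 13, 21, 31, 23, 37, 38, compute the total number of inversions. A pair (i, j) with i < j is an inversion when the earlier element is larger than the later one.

Inversions: 2

Sweep left to right; for each value list the smaller values that follow it:
4 → none → 0
7 → 6 → 1
6 → none → 0
13 → none → 0
21 → none → 0
31 → 23 → 1
23 → none → 0
37 → none → 0
38 → none → 0
Sum: 0 + 1 + 0 + 0 + 0 + 1 + 0 + 0 + 0 = 2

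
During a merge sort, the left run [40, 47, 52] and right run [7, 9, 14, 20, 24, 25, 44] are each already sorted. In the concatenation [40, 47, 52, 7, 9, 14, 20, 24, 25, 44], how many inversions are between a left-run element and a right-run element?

Cross-inversions: 20

Count, for every r in R, how many entries of L exceed r:
r = 7: 40, 47, 52 → 3
r = 9: 40, 47, 52 → 3
r = 14: 40, 47, 52 → 3
r = 20: 40, 47, 52 → 3
r = 24: 40, 47, 52 → 3
r = 25: 40, 47, 52 → 3
r = 44: 47, 52 → 2
Cross-inversions: 3 + 3 + 3 + 3 + 3 + 3 + 2 = 20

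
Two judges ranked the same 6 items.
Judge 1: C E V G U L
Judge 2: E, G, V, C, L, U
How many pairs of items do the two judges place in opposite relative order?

5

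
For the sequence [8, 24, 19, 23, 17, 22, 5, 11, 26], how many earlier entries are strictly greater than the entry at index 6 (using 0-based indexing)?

The element at index 6 is 5.
Elements before it: 8, 24, 19, 23, 17, 22
Those larger than 5: 8, 24, 19, 23, 17, 22

6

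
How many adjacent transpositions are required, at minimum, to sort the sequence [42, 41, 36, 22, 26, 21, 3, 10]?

26 swaps

The minimum number of adjacent swaps to sort an array equals its inversion count, since every such swap removes exactly one inversion.
Count inversions — for each element, later elements that are smaller:
42: 41, 36, 22, 26, 21, 3, 10 → 7
41: 36, 22, 26, 21, 3, 10 → 6
36: 22, 26, 21, 3, 10 → 5
22: 21, 3, 10 → 3
26: 21, 3, 10 → 3
21: 3, 10 → 2
3: none → 0
10: none → 0
Total inversions: 7 + 6 + 5 + 3 + 3 + 2 + 0 + 0 = 26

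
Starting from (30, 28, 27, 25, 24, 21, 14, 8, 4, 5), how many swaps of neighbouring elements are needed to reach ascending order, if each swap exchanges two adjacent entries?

44

The minimum number of adjacent swaps to sort an array equals its inversion count, since every such swap removes exactly one inversion.
Count inversions — for each element, later elements that are smaller:
30: 28, 27, 25, 24, 21, 14, 8, 4, 5 → 9
28: 27, 25, 24, 21, 14, 8, 4, 5 → 8
27: 25, 24, 21, 14, 8, 4, 5 → 7
25: 24, 21, 14, 8, 4, 5 → 6
24: 21, 14, 8, 4, 5 → 5
21: 14, 8, 4, 5 → 4
14: 8, 4, 5 → 3
8: 4, 5 → 2
4: none → 0
5: none → 0
Total inversions: 9 + 8 + 7 + 6 + 5 + 4 + 3 + 2 + 0 + 0 = 44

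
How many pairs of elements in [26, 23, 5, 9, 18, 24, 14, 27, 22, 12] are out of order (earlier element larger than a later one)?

23 out-of-order pairs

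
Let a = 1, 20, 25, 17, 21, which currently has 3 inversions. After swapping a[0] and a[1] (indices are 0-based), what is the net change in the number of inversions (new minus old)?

+1

Positions 0 and 1 hold 1 and 20; after swapping, the array is [20, 1, 25, 17, 21].
Sweep left to right; for each value list the smaller values that follow it:
20: 2
1: 0
25: 2
17: 0
21: 0
Sum: 2 + 0 + 2 + 0 + 0 = 4
Change: 4 − 3 = +1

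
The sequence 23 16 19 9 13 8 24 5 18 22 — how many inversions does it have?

Count, for each position, how many later elements it exceeds:
23: 8
16: 4
19: 5
9: 2
13: 2
8: 1
24: 3
5: 0
18: 0
22: 0
Sum: 8 + 4 + 5 + 2 + 2 + 1 + 3 + 0 + 0 + 0 = 25

25 out-of-order pairs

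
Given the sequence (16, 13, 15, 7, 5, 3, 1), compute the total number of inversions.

Inversions: 20

Sweep left to right; for each value list the smaller values that follow it:
16 → 13, 15, 7, 5, 3, 1 → 6
13 → 7, 5, 3, 1 → 4
15 → 7, 5, 3, 1 → 4
7 → 5, 3, 1 → 3
5 → 3, 1 → 2
3 → 1 → 1
1 → none → 0
Sum: 6 + 4 + 4 + 3 + 2 + 1 + 0 = 20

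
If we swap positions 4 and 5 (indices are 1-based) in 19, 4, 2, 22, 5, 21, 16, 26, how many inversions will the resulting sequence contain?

Positions 4 and 5 hold 22 and 5; after swapping, the array is [19, 4, 2, 5, 22, 21, 16, 26].
Element-by-element contributions:
19 → 4, 2, 5, 16 → 4
4 → 2 → 1
2 → none → 0
5 → none → 0
22 → 21, 16 → 2
21 → 16 → 1
16 → none → 0
26 → none → 0
Sum: 4 + 1 + 0 + 0 + 2 + 1 + 0 + 0 = 8

8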